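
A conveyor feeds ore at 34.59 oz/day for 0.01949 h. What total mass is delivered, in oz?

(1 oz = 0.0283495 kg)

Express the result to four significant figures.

0.02809 oz

34.59 oz/day → 1.13496×10⁻⁵ kg/s
0.01949 h → 70.164 s
m = ṁ × t = 1.13496×10⁻⁵ × 70.164 = 7.96333×10⁻⁴ kg
In oz: 7.96333×10⁻⁴ / 0.0283495 = 0.0280898 oz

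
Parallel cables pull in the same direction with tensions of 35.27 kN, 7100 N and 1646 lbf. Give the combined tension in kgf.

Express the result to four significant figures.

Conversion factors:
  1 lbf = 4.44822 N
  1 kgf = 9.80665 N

35.27 kN × 1000 = 35270 N
7100 N (already N)
1646 lbf × 4.44822 = 7321.77 N
Sum: 35270 + 7100 + 7321.77 = 49691.8 N
In kgf: 49691.8 / 9.80665 = 5067.15 kgf

5067 kgf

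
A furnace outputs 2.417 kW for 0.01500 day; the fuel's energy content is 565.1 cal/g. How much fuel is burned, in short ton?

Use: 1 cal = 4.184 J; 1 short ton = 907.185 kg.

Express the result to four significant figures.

0.001460 short ton

2.417 kW → 2417 W
0.01500 day → 1296 s
E = P × t = 2417 × 1296 = 3.13243×10⁶ J
565.1 cal/g → 2.36438×10⁶ J/kg
m = E / e_s = 3.13243×10⁶ / 2.36438×10⁶ = 1.32484 kg
In short ton: 1.32484 / 907.185 = 0.00146039 short ton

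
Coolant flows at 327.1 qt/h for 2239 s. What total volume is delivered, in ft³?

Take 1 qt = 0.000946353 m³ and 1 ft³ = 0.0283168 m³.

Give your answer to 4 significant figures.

6.799 ft³

327.1 qt/h → 8.59867×10⁻⁵ m³/s
V = Q × t = 8.59867×10⁻⁵ × 2239 = 0.192524 m³
In ft³: 0.192524 / 0.0283168 = 6.79893 ft³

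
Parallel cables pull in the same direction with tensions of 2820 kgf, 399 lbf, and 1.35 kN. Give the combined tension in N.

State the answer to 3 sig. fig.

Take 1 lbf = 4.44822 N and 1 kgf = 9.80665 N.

3.08×10⁴ N

2820 kgf × 9.80665 = 27654.8 N
399 lbf × 4.44822 = 1774.84 N
1.35 kN × 1000 = 1350 N
Combined: 27654.8 + 1774.84 + 1350 = 30779.6 N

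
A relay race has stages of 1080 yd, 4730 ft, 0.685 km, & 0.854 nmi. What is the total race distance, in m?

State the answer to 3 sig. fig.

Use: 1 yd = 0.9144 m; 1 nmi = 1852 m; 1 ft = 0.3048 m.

1080 yd × 0.9144 → 987.552 m
4730 ft × 0.3048 → 1441.7 m
0.685 km × 1000 → 685 m
0.854 nmi × 1852 → 1581.61 m
Total: 987.552 + 1441.7 + 685 + 1581.61 = 4695.86 m

4700 m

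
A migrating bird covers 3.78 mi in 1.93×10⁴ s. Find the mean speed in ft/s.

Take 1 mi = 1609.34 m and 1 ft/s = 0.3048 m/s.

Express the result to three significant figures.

3.78 mi × 1609.34 = 6083.31 m
v = d / t = 6083.31 m / 19300 s = 0.315197 m/s
0.315197 m/s ÷ (0.3048 m/s/ft/s) = 1.03411 ft/s

1.03 ft/s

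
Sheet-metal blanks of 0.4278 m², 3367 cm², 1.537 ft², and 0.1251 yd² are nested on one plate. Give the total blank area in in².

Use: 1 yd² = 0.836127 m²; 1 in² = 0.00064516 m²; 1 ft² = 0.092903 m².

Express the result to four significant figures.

1568 in²

0.4278 m² (already m²)
3367 cm² × 0.0001 = 0.3367 m²
1.537 ft² × 0.092903 = 0.142792 m²
0.1251 yd² × 0.836127 = 0.104599 m²
Combined: 0.4278 + 0.3367 + 0.142792 + 0.104599 = 1.01189 m²
In in²: 1.01189 / 0.00064516 = 1568.43 in²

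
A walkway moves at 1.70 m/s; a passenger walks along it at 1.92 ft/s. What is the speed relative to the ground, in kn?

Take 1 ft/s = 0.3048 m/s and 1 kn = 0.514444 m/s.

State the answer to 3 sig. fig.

1.70 m/s (already m/s)
1.92 ft/s × 0.3048 = 0.585216 m/s
Sum: 1.7 + 0.585216 = 2.28522 m/s
In kn: 2.28522 / 0.514444 = 4.44212 kn

4.44 kn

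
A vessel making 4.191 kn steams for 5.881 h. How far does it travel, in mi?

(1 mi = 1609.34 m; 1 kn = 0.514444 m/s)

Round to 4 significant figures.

4.191 kn × 0.514444 = 2.15603 m/s
5.881 h × 3600 = 21171.6 s
d = v × t = 2.15603 m/s × 21171.6 s = 45646.6 m
45646.6 m ÷ (1609.34 m/mi) = 28.3636 mi

28.36 mi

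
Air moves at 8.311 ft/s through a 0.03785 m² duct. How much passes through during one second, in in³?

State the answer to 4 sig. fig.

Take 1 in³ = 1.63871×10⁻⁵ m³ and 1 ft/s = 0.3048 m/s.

8.311 ft/s × 0.3048 → 2.53319 m/s
V = v × A × t = 2.53319 m/s × 0.03785 m² × 1 s = 0.0958812 m³
0.0958812 m³ ÷ (1.63871×10⁻⁵ m³/in³) = 5851.02 in³

5851 in³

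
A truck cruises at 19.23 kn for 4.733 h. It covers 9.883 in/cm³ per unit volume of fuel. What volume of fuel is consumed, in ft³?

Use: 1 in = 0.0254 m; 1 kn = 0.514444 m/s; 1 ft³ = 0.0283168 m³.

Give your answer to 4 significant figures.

23.71 ft³

19.23 kn → 9.89276 m/s
4.733 h → 17038.8 s
d = v × t = 9.89276 × 17038.8 = 168561 m
9.883 in/cm³ → 251028 m/m³
V = d / (distance per unit fuel) = 168561 / 251028 = 0.671483 m³
In ft³: 0.671483 / 0.0283168 = 23.7132 ft³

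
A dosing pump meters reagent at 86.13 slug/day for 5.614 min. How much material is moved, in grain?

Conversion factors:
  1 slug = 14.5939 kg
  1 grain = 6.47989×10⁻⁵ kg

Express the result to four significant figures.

7.563×10⁴ grain

86.13 slug/day → 0.0145483 kg/s
5.614 min → 336.84 s
m = ṁ × t = 0.0145483 × 336.84 = 4.90045 kg
In grain: 4.90045 / 6.47989×10⁻⁵ = 75625.5 grain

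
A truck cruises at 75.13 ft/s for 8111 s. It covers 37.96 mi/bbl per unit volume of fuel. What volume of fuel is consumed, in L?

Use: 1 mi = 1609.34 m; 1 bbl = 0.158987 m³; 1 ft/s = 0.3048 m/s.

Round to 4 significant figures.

75.13 ft/s → 22.8996 m/s
d = v × t = 22.8996 × 8111 = 185739 m
37.96 mi/bbl → 384249 m/m³
V = d / (distance per unit fuel) = 185739 / 384249 = 0.483382 m³
In L: 0.483382 / 0.001 = 483.382 L

483.4 L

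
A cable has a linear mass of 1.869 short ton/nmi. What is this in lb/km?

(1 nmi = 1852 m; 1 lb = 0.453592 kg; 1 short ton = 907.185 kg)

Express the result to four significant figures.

2018 lb/km

1.869 short ton/nmi × 907.185 kg/short ton ÷ 1852 m/nmi = 0.915512 kg/m
0.915512 kg/m ÷ 0.453592 kg/lb × 1000 m/km = 2018.36 lb/km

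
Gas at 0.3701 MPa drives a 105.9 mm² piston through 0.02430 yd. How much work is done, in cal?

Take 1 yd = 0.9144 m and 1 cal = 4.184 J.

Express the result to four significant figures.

0.3701 MPa → 370100 Pa
105.9 mm² → 1.059×10⁻⁴ m²
F = P × A = 370100 × 1.059×10⁻⁴ = 39.1936 N
0.02430 yd → 0.0222199 m
W = F × d = 39.1936 × 0.0222199 = 0.870878 J
In cal: 0.870878 / 4.184 = 0.208145 cal

0.2081 cal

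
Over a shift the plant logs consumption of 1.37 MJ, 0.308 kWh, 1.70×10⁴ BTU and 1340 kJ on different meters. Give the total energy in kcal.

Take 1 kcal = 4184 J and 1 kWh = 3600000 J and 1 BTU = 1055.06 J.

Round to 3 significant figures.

1.37 MJ × 1000000 = 1.37×10⁶ J
0.308 kWh × 3600000 = 1.1088×10⁶ J
1.70×10⁴ BTU × 1055.06 = 1.7936×10⁷ J
1340 kJ × 1000 = 1.34×10⁶ J
Combined: 1.37×10⁶ + 1.1088×10⁶ + 1.7936×10⁷ + 1.34×10⁶ = 2.17548×10⁷ J
In kcal: 2.17548×10⁷ / 4184 = 5199.52 kcal

5200 kcal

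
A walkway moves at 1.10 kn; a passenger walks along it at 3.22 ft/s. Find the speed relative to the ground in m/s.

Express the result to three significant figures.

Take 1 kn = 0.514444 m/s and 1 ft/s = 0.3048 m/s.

1.55 m/s

1.10 kn × 0.514444 → 0.565888 m/s
3.22 ft/s × 0.3048 → 0.981456 m/s
Combined: 0.565888 + 0.981456 = 1.54734 m/s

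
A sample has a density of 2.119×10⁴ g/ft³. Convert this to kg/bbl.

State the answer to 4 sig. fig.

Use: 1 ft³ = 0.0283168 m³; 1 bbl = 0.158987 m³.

2.119×10⁴ g/ft³ × 0.001 kg/g ÷ 0.0283168 m³/ft³ = 748.319 kg/m³
748.319 kg/m³ × 0.158987 m³/bbl = 118.973 kg/bbl

119.0 kg/bbl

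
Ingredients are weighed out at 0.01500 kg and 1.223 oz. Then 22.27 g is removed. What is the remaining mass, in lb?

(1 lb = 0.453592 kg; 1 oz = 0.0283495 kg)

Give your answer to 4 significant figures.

0.01500 kg (already kg)
1.223 oz × 0.0283495 = 0.0346714 kg
22.27 g × 0.001 = 0.02227 kg
Result: 0.015 + 0.0346714 − 0.02227 = 0.0274014 kg
In lb: 0.0274014 / 0.453592 = 0.0604098 lb

0.06041 lb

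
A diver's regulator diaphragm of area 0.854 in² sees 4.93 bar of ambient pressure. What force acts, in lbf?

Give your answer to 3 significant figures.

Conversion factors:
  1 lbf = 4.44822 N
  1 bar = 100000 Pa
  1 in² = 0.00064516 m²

61.1 lbf

4.93 bar × 100000 = 493000 Pa
0.854 in² × 0.00064516 = 5.50967×10⁻⁴ m²
F = P × A = 493000 Pa × 5.50967×10⁻⁴ m² = 271.627 N
271.627 N ÷ (4.44822 N/lbf) = 61.0642 lbf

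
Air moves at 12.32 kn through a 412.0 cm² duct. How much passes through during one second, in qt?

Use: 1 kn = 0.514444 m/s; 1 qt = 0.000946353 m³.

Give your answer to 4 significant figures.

12.32 kn × 0.514444 = 6.33795 m/s
412.0 cm² × 0.0001 = 0.0412 m²
V = v × A × t = 6.33795 m/s × 0.0412 m² × 1 s = 0.261124 m³
0.261124 m³ ÷ (0.000946353 m³/qt) = 275.927 qt

275.9 qt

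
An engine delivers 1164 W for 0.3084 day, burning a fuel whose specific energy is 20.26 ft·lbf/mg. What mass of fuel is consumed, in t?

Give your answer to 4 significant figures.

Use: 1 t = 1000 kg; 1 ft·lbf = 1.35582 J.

0.001129 t

0.3084 day → 26645.8 s
E = P × t = 1164 × 26645.8 = 3.10157×10⁷ J
20.26 ft·lbf/mg → 2.74689×10⁷ J/kg
m = E / e_s = 3.10157×10⁷ / 2.74689×10⁷ = 1.12912 kg
In t: 1.12912 / 1000 = 0.00112912 t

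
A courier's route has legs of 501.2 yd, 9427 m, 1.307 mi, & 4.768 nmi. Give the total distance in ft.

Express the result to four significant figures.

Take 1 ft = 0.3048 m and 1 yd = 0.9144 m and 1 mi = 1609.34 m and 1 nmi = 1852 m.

501.2 yd × 0.9144 = 458.297 m
9427 m (already m)
1.307 mi × 1609.34 = 2103.41 m
4.768 nmi × 1852 = 8830.34 m
Sum: 458.297 + 9427 + 2103.41 + 8830.34 = 20819 m
In ft: 20819 / 0.3048 = 68303.8 ft

6.830×10⁴ ft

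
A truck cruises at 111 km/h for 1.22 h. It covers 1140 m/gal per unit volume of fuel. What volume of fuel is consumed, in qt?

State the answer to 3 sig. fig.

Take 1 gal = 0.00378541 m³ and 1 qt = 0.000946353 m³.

111 km/h → 30.8333 m/s
1.22 h → 4392 s
d = v × t = 30.8333 × 4392 = 135420 m
1140 m/gal → 301156 m/m³
V = d / (distance per unit fuel) = 135420 / 301156 = 0.449667 m³
In qt: 0.449667 / 0.000946353 = 475.158 qt

475 qt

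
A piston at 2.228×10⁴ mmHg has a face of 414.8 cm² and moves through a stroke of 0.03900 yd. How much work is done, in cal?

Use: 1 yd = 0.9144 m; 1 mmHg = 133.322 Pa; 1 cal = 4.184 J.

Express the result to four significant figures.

2.228×10⁴ mmHg → 2.97041×10⁶ Pa
414.8 cm² → 0.04148 m²
F = P × A = 2.97041×10⁶ × 0.04148 = 123213 N
0.03900 yd → 0.0356616 m
W = F × d = 123213 × 0.0356616 = 4393.97 J
In cal: 4393.97 / 4.184 = 1050.18 cal

1050 cal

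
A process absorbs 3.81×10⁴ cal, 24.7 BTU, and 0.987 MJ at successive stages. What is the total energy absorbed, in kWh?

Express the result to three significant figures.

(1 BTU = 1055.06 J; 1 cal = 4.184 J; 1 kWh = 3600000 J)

0.326 kWh

3.81×10⁴ cal × 4.184 = 159410 J
24.7 BTU × 1055.06 = 26060 J
0.987 MJ × 1000000 = 987000 J
Total: 159410 + 26060 + 987000 = 1.17247×10⁶ J
In kWh: 1.17247×10⁶ / 3600000 = 0.325686 kWh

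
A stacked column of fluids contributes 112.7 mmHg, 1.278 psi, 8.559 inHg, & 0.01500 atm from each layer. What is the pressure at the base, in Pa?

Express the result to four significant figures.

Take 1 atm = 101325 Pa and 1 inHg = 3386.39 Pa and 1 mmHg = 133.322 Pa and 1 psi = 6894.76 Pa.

112.7 mmHg × 133.322 = 15025.4 Pa
1.278 psi × 6894.76 = 8811.5 Pa
8.559 inHg × 3386.39 = 28984.1 Pa
0.01500 atm × 101325 = 1519.88 Pa
Sum: 15025.4 + 8811.5 + 28984.1 + 1519.88 = 54340.9 Pa

5.434×10⁴ Pa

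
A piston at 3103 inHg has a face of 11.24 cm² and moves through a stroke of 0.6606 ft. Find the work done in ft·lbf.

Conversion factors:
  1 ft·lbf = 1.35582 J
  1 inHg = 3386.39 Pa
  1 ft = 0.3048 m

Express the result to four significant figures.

3103 inHg → 1.0508×10⁷ Pa
11.24 cm² → 0.001124 m²
F = P × A = 1.0508×10⁷ × 0.001124 = 11811 N
0.6606 ft → 0.201351 m
W = F × d = 11811 × 0.201351 = 2378.16 J
In ft·lbf: 2378.16 / 1.35582 = 1754.04 ft·lbf

1754 ft·lbf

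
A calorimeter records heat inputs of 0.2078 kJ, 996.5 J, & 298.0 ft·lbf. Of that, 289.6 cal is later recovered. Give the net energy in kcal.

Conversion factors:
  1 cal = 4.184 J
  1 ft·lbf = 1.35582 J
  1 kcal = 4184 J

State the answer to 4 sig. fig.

0.2078 kJ × 1000 → 207.8 J
996.5 J (already J)
298.0 ft·lbf × 1.35582 → 404.034 J
289.6 cal × 4.184 → 1211.69 J
Result: 207.8 + 996.5 + 404.034 − 1211.69 = 396.644 J
In kcal: 396.644 / 4184 = 0.0948002 kcal

0.09480 kcal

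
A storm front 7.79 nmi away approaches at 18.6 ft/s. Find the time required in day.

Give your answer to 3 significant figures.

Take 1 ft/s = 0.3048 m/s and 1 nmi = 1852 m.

7.79 nmi × 1852 → 14427.1 m
18.6 ft/s × 0.3048 → 5.66928 m/s
t = d / v = 14427.1 m / 5.66928 m/s = 2544.79 s
2544.79 s ÷ (86400 s/day) = 0.0294536 day

0.0295 day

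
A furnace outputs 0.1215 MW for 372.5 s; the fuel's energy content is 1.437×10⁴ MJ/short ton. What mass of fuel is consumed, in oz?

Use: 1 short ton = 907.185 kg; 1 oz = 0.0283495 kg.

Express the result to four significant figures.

0.1215 MW → 121500 W
E = P × t = 121500 × 372.5 = 4.52588×10⁷ J
1.437×10⁴ MJ/short ton → 1.58402×10⁷ J/kg
m = E / e_s = 4.52588×10⁷ / 1.58402×10⁷ = 2.85721 kg
In oz: 2.85721 / 0.0283495 = 100.785 oz

100.8 oz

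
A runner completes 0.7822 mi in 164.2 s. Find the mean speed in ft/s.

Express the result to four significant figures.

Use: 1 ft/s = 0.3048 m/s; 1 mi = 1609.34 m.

25.15 ft/s

0.7822 mi × 1609.34 → 1258.83 m
v = d / t = 1258.83 m / 164.2 s = 7.66644 m/s
7.66644 m/s ÷ (0.3048 m/s/ft/s) = 25.1524 ft/s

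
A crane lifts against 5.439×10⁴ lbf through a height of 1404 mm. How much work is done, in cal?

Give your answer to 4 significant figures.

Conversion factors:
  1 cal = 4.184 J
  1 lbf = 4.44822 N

5.439×10⁴ lbf × 4.44822 = 241939 N
1404 mm × 0.001 = 1.404 m
W = F × d = 241939 N × 1.404 m = 339682 J
339682 J ÷ (4.184 J/cal) = 81185.9 cal

8.119×10⁴ cal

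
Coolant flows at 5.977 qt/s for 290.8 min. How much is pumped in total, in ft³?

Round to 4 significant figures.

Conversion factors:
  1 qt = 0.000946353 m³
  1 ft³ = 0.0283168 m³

5.977 qt/s → 0.00565635 m³/s
290.8 min → 17448 s
V = Q × t = 0.00565635 × 17448 = 98.692 m³
In ft³: 98.692 / 0.0283168 = 3485.28 ft³

3485 ft³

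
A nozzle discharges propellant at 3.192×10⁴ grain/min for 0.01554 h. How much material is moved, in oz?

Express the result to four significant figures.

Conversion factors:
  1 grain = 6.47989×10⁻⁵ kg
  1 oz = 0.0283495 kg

3.192×10⁴ grain/min → 0.034473 kg/s
0.01554 h → 55.944 s
m = ṁ × t = 0.034473 × 55.944 = 1.92856 kg
In oz: 1.92856 / 0.0283495 = 68.028 oz

68.03 oz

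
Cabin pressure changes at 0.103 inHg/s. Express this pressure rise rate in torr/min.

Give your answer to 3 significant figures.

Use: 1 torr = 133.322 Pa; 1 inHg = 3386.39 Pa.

0.103 inHg/s × 3386.39 Pa/inHg = 348.798 Pa/s
348.798 Pa/s ÷ 133.322 Pa/torr × 60 s/min = 156.972 torr/min

157 torr/min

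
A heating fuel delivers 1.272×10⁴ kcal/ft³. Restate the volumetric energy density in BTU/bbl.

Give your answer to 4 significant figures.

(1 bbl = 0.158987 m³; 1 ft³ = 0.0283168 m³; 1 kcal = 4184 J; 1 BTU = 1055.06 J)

2.832×10⁵ BTU/bbl

1.272×10⁴ kcal/ft³ × 4184 J/kcal ÷ 0.0283168 m³/ft³ = 1.87947×10⁹ J/m³
1.87947×10⁹ J/m³ ÷ 1055.06 J/BTU × 0.158987 m³/bbl = 283217 BTU/bbl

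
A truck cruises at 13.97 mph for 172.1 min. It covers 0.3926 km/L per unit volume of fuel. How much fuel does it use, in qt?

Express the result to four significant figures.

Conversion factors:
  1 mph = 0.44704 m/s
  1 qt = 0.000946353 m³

173.6 qt

13.97 mph → 6.24515 m/s
172.1 min → 10326 s
d = v × t = 6.24515 × 10326 = 64487.4 m
0.3926 km/L → 392600 m/m³
V = d / (distance per unit fuel) = 64487.4 / 392600 = 0.164257 m³
In qt: 0.164257 / 0.000946353 = 173.568 qt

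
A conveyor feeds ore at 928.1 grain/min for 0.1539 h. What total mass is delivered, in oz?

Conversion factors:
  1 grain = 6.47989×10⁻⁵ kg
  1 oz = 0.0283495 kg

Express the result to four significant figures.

19.59 oz

928.1 grain/min → 0.00100233 kg/s
0.1539 h → 554.04 s
m = ṁ × t = 0.00100233 × 554.04 = 0.555331 kg
In oz: 0.555331 / 0.0283495 = 19.5887 oz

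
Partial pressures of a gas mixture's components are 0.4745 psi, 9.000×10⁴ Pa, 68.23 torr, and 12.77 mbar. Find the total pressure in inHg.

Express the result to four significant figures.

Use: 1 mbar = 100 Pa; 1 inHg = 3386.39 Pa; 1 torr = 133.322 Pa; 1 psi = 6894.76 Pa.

30.61 inHg

0.4745 psi × 6894.76 = 3271.56 Pa
9.000×10⁴ Pa (already Pa)
68.23 torr × 133.322 = 9096.56 Pa
12.77 mbar × 100 = 1277 Pa
Combined: 3271.56 + 90000 + 9096.56 + 1277 = 103645 Pa
In inHg: 103645 / 3386.39 = 30.6063 inHg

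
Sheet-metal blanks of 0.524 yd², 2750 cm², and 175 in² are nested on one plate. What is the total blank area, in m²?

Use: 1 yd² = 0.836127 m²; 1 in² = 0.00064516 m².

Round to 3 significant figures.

0.826 m²

0.524 yd² × 0.836127 = 0.438131 m²
2750 cm² × 0.0001 = 0.275 m²
175 in² × 0.00064516 = 0.112903 m²
Sum: 0.438131 + 0.275 + 0.112903 = 0.826034 m²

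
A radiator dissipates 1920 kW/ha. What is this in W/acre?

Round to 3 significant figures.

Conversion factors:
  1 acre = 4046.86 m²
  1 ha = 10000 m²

1920 kW/ha × 1000 W/kW ÷ 10000 m²/ha = 192 W/m²
192 W/m² × 4046.86 m²/acre = 776997 W/acre

7.77×10⁵ W/acre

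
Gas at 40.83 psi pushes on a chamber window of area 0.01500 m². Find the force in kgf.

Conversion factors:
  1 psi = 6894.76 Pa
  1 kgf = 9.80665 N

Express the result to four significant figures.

430.6 kgf

40.83 psi × 6894.76 = 281513 Pa
F = P × A = 281513 Pa × 0.015 m² = 4222.7 N
4222.7 N ÷ (9.80665 N/kgf) = 430.596 kgf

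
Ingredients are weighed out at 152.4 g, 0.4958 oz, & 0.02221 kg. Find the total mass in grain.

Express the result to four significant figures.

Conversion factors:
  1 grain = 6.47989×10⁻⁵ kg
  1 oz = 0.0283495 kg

152.4 g × 0.001 = 0.1524 kg
0.4958 oz × 0.0283495 = 0.0140557 kg
0.02221 kg (already kg)
Total: 0.1524 + 0.0140557 + 0.02221 = 0.188666 kg
In grain: 0.188666 / 6.47989×10⁻⁵ = 2911.56 grain

2912 grain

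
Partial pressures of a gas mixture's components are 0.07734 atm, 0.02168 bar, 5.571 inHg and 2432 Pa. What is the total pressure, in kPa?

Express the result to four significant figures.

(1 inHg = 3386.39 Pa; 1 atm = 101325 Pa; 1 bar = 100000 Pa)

0.07734 atm × 101325 = 7836.48 Pa
0.02168 bar × 100000 = 2168 Pa
5.571 inHg × 3386.39 = 18865.6 Pa
2432 Pa (already Pa)
Combined: 7836.48 + 2168 + 18865.6 + 2432 = 31302.1 Pa
In kPa: 31302.1 / 1000 = 31.3021 kPa

31.30 kPa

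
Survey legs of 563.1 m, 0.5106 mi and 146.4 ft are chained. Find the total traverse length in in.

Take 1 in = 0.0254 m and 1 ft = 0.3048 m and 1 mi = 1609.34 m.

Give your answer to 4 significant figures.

5.628×10⁴ in

563.1 m (already m)
0.5106 mi × 1609.34 → 821.729 m
146.4 ft × 0.3048 → 44.6227 m
Total: 563.1 + 821.729 + 44.6227 = 1429.45 m
In in: 1429.45 / 0.0254 = 56277.6 in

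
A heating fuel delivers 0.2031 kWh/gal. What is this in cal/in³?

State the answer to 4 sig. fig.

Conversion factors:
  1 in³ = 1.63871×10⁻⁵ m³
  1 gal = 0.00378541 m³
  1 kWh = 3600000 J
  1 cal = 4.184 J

0.2031 kWh/gal × 3600000 J/kWh ÷ 0.00378541 m³/gal = 1.93152×10⁸ J/m³
1.93152×10⁸ J/m³ ÷ 4.184 J/cal × 1.63871×10⁻⁵ m³/in³ = 756.501 cal/in³

756.5 cal/in³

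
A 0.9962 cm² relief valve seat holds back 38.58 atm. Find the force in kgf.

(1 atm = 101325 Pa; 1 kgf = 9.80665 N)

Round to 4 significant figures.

38.58 atm × 101325 = 3.90912×10⁶ Pa
0.9962 cm² × 0.0001 = 9.962×10⁻⁵ m²
F = P × A = 3.90912×10⁶ Pa × 9.962×10⁻⁵ m² = 389.427 N
389.427 N ÷ (9.80665 N/kgf) = 39.7105 kgf

39.71 kgf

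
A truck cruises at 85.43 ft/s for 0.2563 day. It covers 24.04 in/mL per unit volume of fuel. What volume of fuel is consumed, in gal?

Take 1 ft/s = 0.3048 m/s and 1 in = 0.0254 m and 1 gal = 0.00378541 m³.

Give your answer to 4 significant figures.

85.43 ft/s → 26.0391 m/s
0.2563 day → 22144.3 s
d = v × t = 26.0391 × 22144.3 = 576618 m
24.04 in/mL → 610616 m/m³
V = d / (distance per unit fuel) = 576618 / 610616 = 0.944322 m³
In gal: 0.944322 / 0.00378541 = 249.464 gal

249.5 gal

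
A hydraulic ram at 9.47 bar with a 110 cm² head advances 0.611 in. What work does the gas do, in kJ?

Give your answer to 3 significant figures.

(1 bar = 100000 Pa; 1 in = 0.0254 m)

9.47 bar → 947000 Pa
110 cm² → 0.011 m²
F = P × A = 947000 × 0.011 = 10417 N
0.611 in → 0.0155194 m
W = F × d = 10417 × 0.0155194 = 161.666 J
In kJ: 161.666 / 1000 = 0.161666 kJ

0.162 kJ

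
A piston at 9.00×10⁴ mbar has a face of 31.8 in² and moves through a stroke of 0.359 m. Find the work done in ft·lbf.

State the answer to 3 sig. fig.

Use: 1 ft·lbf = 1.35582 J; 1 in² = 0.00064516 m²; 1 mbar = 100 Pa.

4.89×10⁴ ft·lbf

9.00×10⁴ mbar → 9×10⁶ Pa
31.8 in² → 0.0205161 m²
F = P × A = 9×10⁶ × 0.0205161 = 184645 N
W = F × d = 184645 × 0.359 = 66287.6 J
In ft·lbf: 66287.6 / 1.35582 = 48891.2 ft·lbf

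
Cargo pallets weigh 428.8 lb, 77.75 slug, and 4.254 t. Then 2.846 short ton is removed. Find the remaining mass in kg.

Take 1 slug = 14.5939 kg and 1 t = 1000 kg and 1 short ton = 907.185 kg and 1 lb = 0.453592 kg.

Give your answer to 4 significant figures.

428.8 lb × 0.453592 = 194.5 kg
77.75 slug × 14.5939 = 1134.68 kg
4.254 t × 1000 = 4254 kg
2.846 short ton × 907.185 = 2581.85 kg
Sum: 194.5 + 1134.68 + 4254 − 2581.85 = 3001.33 kg

3001 kg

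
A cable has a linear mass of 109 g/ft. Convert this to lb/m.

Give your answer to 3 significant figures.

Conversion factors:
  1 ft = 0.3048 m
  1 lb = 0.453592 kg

0.788 lb/m

109 g/ft × 0.001 kg/g ÷ 0.3048 m/ft = 0.357612 kg/m
0.357612 kg/m ÷ 0.453592 kg/lb = 0.7884 lb/m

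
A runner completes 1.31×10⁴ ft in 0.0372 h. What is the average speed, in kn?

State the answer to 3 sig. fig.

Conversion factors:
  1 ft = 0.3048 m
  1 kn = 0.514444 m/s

1.31×10⁴ ft × 0.3048 → 3992.88 m
0.0372 h × 3600 → 133.92 s
v = d / t = 3992.88 m / 133.92 s = 29.8154 m/s
29.8154 m/s ÷ (0.514444 m/s/kn) = 57.9566 kn

58.0 kn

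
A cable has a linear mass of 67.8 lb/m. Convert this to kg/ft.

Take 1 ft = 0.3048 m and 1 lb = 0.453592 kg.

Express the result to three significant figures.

9.37 kg/ft

67.8 lb/m × 0.453592 kg/lb = 30.7535 kg/m
30.7535 kg/m × 0.3048 m/ft = 9.37367 kg/ft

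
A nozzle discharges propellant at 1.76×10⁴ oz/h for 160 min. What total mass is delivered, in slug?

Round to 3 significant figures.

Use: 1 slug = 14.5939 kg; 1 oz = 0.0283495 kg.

91.2 slug

1.76×10⁴ oz/h → 0.138598 kg/s
160 min → 9600 s
m = ṁ × t = 0.138598 × 9600 = 1330.54 kg
In slug: 1330.54 / 14.5939 = 91.171 slug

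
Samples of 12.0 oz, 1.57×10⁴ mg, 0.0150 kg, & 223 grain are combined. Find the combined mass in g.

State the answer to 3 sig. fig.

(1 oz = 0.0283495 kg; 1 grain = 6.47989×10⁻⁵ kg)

12.0 oz × 0.0283495 = 0.340194 kg
1.57×10⁴ mg × 10⁻⁶ = 0.0157 kg
0.0150 kg (already kg)
223 grain × 6.47989×10⁻⁵ = 0.0144502 kg
Sum: 0.340194 + 0.0157 + 0.015 + 0.0144502 = 0.385344 kg
In g: 0.385344 / 0.001 = 385.344 g

385 g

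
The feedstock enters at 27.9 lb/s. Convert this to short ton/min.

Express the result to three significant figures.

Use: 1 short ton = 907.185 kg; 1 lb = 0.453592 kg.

0.837 short ton/min

27.9 lb/s × 0.453592 kg/lb = 12.6552 kg/s
12.6552 kg/s ÷ 907.185 kg/short ton × 60 s/min = 0.836998 short ton/min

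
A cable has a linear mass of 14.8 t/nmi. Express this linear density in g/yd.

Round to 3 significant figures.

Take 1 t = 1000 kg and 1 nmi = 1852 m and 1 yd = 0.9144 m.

7310 g/yd

14.8 t/nmi × 1000 kg/t ÷ 1852 m/nmi = 7.99136 kg/m
7.99136 kg/m ÷ 0.001 kg/g × 0.9144 m/yd = 7307.3 g/yd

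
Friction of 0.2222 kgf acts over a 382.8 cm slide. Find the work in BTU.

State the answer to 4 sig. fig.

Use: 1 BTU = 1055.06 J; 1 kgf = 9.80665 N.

0.2222 kgf × 9.80665 = 2.17904 N
382.8 cm × 0.01 = 3.828 m
W = F × d = 2.17904 N × 3.828 m = 8.34137 J
8.34137 J ÷ (1055.06 J/BTU) = 0.00790606 BTU

0.007906 BTU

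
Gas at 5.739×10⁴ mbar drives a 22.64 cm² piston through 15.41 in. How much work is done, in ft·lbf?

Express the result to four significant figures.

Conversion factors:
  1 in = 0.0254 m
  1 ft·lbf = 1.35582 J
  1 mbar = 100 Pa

3751 ft·lbf

5.739×10⁴ mbar → 5.739×10⁶ Pa
22.64 cm² → 0.002264 m²
F = P × A = 5.739×10⁶ × 0.002264 = 12993.1 N
15.41 in → 0.391414 m
W = F × d = 12993.1 × 0.391414 = 5085.68 J
In ft·lbf: 5085.68 / 1.35582 = 3751 ft·lbf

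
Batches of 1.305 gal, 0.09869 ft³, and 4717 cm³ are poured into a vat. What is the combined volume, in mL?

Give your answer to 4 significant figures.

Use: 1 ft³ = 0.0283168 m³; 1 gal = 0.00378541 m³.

1.245×10⁴ mL

1.305 gal × 0.00378541 = 0.00493996 m³
0.09869 ft³ × 0.0283168 = 0.00279458 m³
4717 cm³ × 10⁻⁶ = 0.004717 m³
Sum: 0.00493996 + 0.00279458 + 0.004717 = 0.0124515 m³
In mL: 0.0124515 / 10⁻⁶ = 12451.5 mL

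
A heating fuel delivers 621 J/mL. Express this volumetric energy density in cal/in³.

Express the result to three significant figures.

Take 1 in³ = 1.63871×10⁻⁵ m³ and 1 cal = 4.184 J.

621 J/mL ÷ 10⁻⁶ m³/mL = 6.21×10⁸ J/m³
6.21×10⁸ J/m³ ÷ 4.184 J/cal × 1.63871×10⁻⁵ m³/in³ = 2432.22 cal/in³

2430 cal/in³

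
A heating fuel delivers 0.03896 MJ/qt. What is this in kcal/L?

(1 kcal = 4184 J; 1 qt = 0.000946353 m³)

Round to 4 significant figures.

0.03896 MJ/qt × 1000000 J/MJ ÷ 0.000946353 m³/qt = 4.11686×10⁷ J/m³
4.11686×10⁷ J/m³ ÷ 4184 J/kcal × 0.001 m³/L = 9.83953 kcal/L

9.840 kcal/L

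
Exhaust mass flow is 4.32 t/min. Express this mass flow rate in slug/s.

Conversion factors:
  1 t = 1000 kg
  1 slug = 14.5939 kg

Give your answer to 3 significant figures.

4.93 slug/s

4.32 t/min × 1000 kg/t ÷ 60 s/min = 72 kg/s
72 kg/s ÷ 14.5939 kg/slug = 4.93357 slug/s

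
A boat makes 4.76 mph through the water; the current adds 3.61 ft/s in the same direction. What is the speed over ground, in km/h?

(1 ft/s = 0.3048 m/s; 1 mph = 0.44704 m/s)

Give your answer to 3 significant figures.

11.6 km/h

4.76 mph × 0.44704 = 2.12791 m/s
3.61 ft/s × 0.3048 = 1.10033 m/s
Combined: 2.12791 + 1.10033 = 3.22824 m/s
In km/h: 3.22824 / (1/3.6) = 11.6217 km/h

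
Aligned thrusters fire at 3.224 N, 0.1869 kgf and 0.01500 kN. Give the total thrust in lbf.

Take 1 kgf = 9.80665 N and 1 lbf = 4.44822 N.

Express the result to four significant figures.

3.224 N (already N)
0.1869 kgf × 9.80665 → 1.83286 N
0.01500 kN × 1000 → 15 N
Combined: 3.224 + 1.83286 + 15 = 20.0569 N
In lbf: 20.0569 / 4.44822 = 4.50897 lbf

4.509 lbf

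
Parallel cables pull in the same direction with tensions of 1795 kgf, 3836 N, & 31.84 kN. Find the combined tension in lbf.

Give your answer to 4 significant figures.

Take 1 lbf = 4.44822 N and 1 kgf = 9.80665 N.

1.198×10⁴ lbf

1795 kgf × 9.80665 = 17602.9 N
3836 N (already N)
31.84 kN × 1000 = 31840 N
Sum: 17602.9 + 3836 + 31840 = 53278.9 N
In lbf: 53278.9 / 4.44822 = 11977.6 lbf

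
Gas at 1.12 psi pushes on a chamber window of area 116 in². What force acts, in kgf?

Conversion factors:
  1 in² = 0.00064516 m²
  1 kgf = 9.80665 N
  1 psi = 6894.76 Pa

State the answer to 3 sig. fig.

1.12 psi × 6894.76 → 7722.13 Pa
116 in² × 0.00064516 → 0.0748386 m²
F = P × A = 7722.13 Pa × 0.0748386 m² = 577.913 N
577.913 N ÷ (9.80665 N/kgf) = 58.9307 kgf

58.9 kgf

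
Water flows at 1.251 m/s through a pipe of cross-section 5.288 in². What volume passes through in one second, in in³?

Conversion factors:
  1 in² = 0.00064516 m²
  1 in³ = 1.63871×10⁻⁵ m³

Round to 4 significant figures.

260.4 in³

5.288 in² × 0.00064516 = 0.00341161 m²
V = v × A × t = 1.251 m/s × 0.00341161 m² × 1 s = 0.00426792 m³
0.00426792 m³ ÷ (1.63871×10⁻⁵ m³/in³) = 260.444 in³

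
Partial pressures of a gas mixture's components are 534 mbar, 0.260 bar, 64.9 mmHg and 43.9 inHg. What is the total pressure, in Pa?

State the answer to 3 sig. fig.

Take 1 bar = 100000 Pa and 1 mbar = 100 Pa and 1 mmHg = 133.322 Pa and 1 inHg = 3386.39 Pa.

2.37×10⁵ Pa

534 mbar × 100 = 53400 Pa
0.260 bar × 100000 = 26000 Pa
64.9 mmHg × 133.322 = 8652.6 Pa
43.9 inHg × 3386.39 = 148663 Pa
Sum: 53400 + 26000 + 8652.6 + 148663 = 236716 Pa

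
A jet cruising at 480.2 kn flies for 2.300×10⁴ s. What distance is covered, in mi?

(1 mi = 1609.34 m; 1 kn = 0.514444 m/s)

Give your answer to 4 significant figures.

3531 mi

480.2 kn × 0.514444 = 247.036 m/s
d = v × t = 247.036 m/s × 23000 s = 5.68183×10⁶ m
5.68183×10⁶ m ÷ (1609.34 m/mi) = 3530.53 mi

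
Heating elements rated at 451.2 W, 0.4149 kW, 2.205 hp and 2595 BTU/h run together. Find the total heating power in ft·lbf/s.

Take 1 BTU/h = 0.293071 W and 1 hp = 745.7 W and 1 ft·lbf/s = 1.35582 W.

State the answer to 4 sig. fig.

451.2 W (already W)
0.4149 kW × 1000 = 414.9 W
2.205 hp × 745.7 = 1644.27 W
2595 BTU/h × 0.293071 = 760.519 W
Total: 451.2 + 414.9 + 1644.27 + 760.519 = 3270.89 W
In ft·lbf/s: 3270.89 / 1.35582 = 2412.48 ft·lbf/s

2412 ft·lbf/s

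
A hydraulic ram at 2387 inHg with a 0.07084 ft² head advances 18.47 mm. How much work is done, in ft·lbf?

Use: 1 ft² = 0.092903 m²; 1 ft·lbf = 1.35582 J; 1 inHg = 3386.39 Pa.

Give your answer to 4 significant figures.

724.7 ft·lbf

2387 inHg → 8.08331×10⁶ Pa
0.07084 ft² → 0.00658125 m²
F = P × A = 8.08331×10⁶ × 0.00658125 = 53198.3 N
18.47 mm → 0.01847 m
W = F × d = 53198.3 × 0.01847 = 982.573 J
In ft·lbf: 982.573 / 1.35582 = 724.708 ft·lbf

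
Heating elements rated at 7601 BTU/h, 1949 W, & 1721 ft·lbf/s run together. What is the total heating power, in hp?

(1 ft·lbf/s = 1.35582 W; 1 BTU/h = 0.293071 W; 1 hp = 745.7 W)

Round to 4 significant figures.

8.730 hp

7601 BTU/h × 0.293071 → 2227.63 W
1949 W (already W)
1721 ft·lbf/s × 1.35582 → 2333.37 W
Total: 2227.63 + 1949 + 2333.37 = 6510 W
In hp: 6510 / 745.7 = 8.73005 hp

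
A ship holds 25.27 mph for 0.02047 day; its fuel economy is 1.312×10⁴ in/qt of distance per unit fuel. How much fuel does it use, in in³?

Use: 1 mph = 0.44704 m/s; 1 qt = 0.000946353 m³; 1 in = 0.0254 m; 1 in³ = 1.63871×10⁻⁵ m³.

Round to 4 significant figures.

25.27 mph → 11.2967 m/s
0.02047 day → 1768.61 s
d = v × t = 11.2967 × 1768.61 = 19979.5 m
1.312×10⁴ in/qt → 352139 m/m³
V = d / (distance per unit fuel) = 19979.5 / 352139 = 0.0567375 m³
In in³: 0.0567375 / 1.63871×10⁻⁵ = 3462.33 in³

3462 in³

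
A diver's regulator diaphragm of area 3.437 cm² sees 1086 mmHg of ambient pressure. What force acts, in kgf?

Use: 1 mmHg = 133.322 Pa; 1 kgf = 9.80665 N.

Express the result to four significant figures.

1086 mmHg × 133.322 = 144788 Pa
3.437 cm² × 0.0001 = 3.437×10⁻⁴ m²
F = P × A = 144788 Pa × 3.437×10⁻⁴ m² = 49.7636 N
49.7636 N ÷ (9.80665 N/kgf) = 5.07447 kgf

5.074 kgf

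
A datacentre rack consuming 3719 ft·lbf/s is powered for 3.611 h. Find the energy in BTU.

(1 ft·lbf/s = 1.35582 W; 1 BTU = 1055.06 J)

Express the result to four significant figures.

6.213×10⁴ BTU

3719 ft·lbf/s × 1.35582 → 5042.29 W
3.611 h × 3600 → 12999.6 s
E = P × t = 5042.29 W × 12999.6 s = 6.55478×10⁷ J
6.55478×10⁷ J ÷ (1055.06 J/BTU) = 62127.1 BTU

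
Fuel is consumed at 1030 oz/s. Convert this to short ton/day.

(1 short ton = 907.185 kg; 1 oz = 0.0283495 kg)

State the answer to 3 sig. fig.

2780 short ton/day

1030 oz/s × 0.0283495 kg/oz = 29.2 kg/s
29.2 kg/s ÷ 907.185 kg/short ton × 86400 s/day = 2781 short ton/day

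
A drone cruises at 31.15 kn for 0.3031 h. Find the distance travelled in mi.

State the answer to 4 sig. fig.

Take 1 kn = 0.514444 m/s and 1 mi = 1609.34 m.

31.15 kn × 0.514444 = 16.0249 m/s
0.3031 h × 3600 = 1091.16 s
d = v × t = 16.0249 m/s × 1091.16 s = 17485.7 m
17485.7 m ÷ (1609.34 m/mi) = 10.8651 mi

10.87 mi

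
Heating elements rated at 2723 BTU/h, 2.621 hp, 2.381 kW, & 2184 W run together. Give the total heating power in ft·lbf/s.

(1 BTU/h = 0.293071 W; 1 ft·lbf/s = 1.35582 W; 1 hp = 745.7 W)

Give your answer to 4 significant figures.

5397 ft·lbf/s

2723 BTU/h × 0.293071 → 798.032 W
2.621 hp × 745.7 → 1954.48 W
2.381 kW × 1000 → 2381 W
2184 W (already W)
Combined: 798.032 + 1954.48 + 2381 + 2184 = 7317.51 W
In ft·lbf/s: 7317.51 / 1.35582 = 5397.11 ft·lbf/s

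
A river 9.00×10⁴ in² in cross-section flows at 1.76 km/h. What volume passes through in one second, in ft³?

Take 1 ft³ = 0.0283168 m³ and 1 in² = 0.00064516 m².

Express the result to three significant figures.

1000 ft³

1.76 km/h × (1/3.6) → 0.488889 m/s
9.00×10⁴ in² × 0.00064516 → 58.0644 m²
V = v × A × t = 0.488889 m/s × 58.0644 m² × 1 s = 28.387 m³
28.387 m³ ÷ (0.0283168 m³/ft³) = 1002.48 ft³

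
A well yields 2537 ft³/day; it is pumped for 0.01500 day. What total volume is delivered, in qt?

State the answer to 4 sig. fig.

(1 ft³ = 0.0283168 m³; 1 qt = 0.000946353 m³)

2537 ft³/day → 8.31478×10⁻⁴ m³/s
0.01500 day → 1296 s
V = Q × t = 8.31478×10⁻⁴ × 1296 = 1.0776 m³
In qt: 1.0776 / 0.000946353 = 1138.69 qt

1139 qt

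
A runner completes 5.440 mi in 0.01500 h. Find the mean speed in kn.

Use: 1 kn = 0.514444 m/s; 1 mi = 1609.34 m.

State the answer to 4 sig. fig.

5.440 mi × 1609.34 → 8754.81 m
0.01500 h × 3600 → 54 s
v = d / t = 8754.81 m / 54 s = 162.126 m/s
162.126 m/s ÷ (0.514444 m/s/kn) = 315.148 kn

315.1 kn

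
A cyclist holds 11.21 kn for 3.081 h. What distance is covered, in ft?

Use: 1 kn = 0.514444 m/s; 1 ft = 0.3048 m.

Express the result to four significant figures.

2.099×10⁵ ft

11.21 kn × 0.514444 → 5.76692 m/s
3.081 h × 3600 → 11091.6 s
d = v × t = 5.76692 m/s × 11091.6 s = 63964.4 m
63964.4 m ÷ (0.3048 m/ft) = 209857 ft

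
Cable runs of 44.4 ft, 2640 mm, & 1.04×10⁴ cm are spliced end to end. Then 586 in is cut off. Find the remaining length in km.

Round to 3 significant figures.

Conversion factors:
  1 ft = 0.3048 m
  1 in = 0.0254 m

0.105 km

44.4 ft × 0.3048 = 13.5331 m
2640 mm × 0.001 = 2.64 m
1.04×10⁴ cm × 0.01 = 104 m
586 in × 0.0254 = 14.8844 m
Result: 13.5331 + 2.64 + 104 − 14.8844 = 105.289 m
In km: 105.289 / 1000 = 0.105289 km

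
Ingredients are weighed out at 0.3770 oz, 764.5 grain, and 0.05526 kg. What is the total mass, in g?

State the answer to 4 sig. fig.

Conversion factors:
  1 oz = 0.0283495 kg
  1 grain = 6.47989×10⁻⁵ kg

115.5 g

0.3770 oz × 0.0283495 = 0.0106878 kg
764.5 grain × 6.47989×10⁻⁵ = 0.0495388 kg
0.05526 kg (already kg)
Sum: 0.0106878 + 0.0495388 + 0.05526 = 0.115487 kg
In g: 0.115487 / 0.001 = 115.487 g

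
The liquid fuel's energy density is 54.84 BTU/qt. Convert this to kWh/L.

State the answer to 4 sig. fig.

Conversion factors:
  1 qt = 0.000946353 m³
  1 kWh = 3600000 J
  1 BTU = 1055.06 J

0.01698 kWh/L

54.84 BTU/qt × 1055.06 J/BTU ÷ 0.000946353 m³/qt = 6.11394×10⁷ J/m³
6.11394×10⁷ J/m³ ÷ 3600000 J/kWh × 0.001 m³/L = 0.0169832 kWh/L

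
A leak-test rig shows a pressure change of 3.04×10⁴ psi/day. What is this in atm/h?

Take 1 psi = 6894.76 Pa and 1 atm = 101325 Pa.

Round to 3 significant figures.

3.04×10⁴ psi/day × 6894.76 Pa/psi ÷ 86400 s/day = 2425.93 Pa/s
2425.93 Pa/s ÷ 101325 Pa/atm × 3600 s/h = 86.1914 atm/h

86.2 atm/h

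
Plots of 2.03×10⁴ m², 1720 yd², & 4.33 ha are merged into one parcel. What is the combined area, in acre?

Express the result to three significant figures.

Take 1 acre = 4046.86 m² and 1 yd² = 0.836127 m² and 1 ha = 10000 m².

16.1 acre

2.03×10⁴ m² (already m²)
1720 yd² × 0.836127 = 1438.14 m²
4.33 ha × 10000 = 43300 m²
Sum: 20300 + 1438.14 + 43300 = 65038.1 m²
In acre: 65038.1 / 4046.86 = 16.0713 acre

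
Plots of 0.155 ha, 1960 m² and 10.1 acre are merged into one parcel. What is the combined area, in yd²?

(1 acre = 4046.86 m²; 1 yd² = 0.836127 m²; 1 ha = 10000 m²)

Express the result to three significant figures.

0.155 ha × 10000 = 1550 m²
1960 m² (already m²)
10.1 acre × 4046.86 = 40873.3 m²
Combined: 1550 + 1960 + 40873.3 = 44383.3 m²
In yd²: 44383.3 / 0.836127 = 53082 yd²

5.31×10⁴ yd²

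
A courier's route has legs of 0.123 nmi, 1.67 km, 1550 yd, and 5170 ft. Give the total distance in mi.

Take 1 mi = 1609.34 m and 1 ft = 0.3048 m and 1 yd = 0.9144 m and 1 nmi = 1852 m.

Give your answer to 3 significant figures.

3.04 mi

0.123 nmi × 1852 = 227.796 m
1.67 km × 1000 = 1670 m
1550 yd × 0.9144 = 1417.32 m
5170 ft × 0.3048 = 1575.82 m
Sum: 227.796 + 1670 + 1417.32 + 1575.82 = 4890.94 m
In mi: 4890.94 / 1609.34 = 3.0391 mi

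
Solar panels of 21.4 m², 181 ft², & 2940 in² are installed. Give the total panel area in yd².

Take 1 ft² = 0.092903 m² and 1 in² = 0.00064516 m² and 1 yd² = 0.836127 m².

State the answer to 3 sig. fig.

21.4 m² (already m²)
181 ft² × 0.092903 → 16.8154 m²
2940 in² × 0.00064516 → 1.89677 m²
Combined: 21.4 + 16.8154 + 1.89677 = 40.1122 m²
In yd²: 40.1122 / 0.836127 = 47.9738 yd²

48.0 yd²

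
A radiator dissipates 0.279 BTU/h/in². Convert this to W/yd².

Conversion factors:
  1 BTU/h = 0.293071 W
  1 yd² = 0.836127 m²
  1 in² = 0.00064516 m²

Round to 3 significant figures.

0.279 BTU/h/in² × 0.293071 W/BTU/h ÷ 0.00064516 m²/in² = 126.739 W/m²
126.739 W/m² × 0.836127 m²/yd² = 105.97 W/yd²

106 W/yd²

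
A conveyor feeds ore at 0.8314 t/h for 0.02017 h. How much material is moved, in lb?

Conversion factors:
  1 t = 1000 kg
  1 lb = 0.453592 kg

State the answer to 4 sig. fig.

0.8314 t/h → 0.230944 kg/s
0.02017 h → 72.612 s
m = ṁ × t = 0.230944 × 72.612 = 16.7693 kg
In lb: 16.7693 / 0.453592 = 36.97 lb

36.97 lb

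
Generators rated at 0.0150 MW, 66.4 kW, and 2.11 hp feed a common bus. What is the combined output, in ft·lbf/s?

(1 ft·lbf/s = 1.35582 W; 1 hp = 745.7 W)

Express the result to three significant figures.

6.12×10⁴ ft·lbf/s

0.0150 MW × 1000000 = 15000 W
66.4 kW × 1000 = 66400 W
2.11 hp × 745.7 = 1573.43 W
Sum: 15000 + 66400 + 1573.43 = 82973.4 W
In ft·lbf/s: 82973.4 / 1.35582 = 61197.9 ft·lbf/s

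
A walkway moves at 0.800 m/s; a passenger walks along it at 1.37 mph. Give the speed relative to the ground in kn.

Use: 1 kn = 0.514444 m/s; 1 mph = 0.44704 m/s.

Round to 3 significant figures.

0.800 m/s (already m/s)
1.37 mph × 0.44704 = 0.612445 m/s
Combined: 0.8 + 0.612445 = 1.41244 m/s
In kn: 1.41244 / 0.514444 = 2.74557 kn

2.75 kn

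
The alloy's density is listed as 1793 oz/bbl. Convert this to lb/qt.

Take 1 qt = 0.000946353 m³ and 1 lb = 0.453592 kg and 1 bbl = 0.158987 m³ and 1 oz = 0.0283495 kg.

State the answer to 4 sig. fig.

1793 oz/bbl × 0.0283495 kg/oz ÷ 0.158987 m³/bbl = 319.716 kg/m³
319.716 kg/m³ ÷ 0.453592 kg/lb × 0.000946353 m³/qt = 0.66704 lb/qt

0.6670 lb/qt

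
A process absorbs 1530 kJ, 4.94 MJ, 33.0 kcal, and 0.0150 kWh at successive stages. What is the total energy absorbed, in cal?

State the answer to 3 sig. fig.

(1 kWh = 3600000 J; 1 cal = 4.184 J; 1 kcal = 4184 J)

1.59×10⁶ cal

1530 kJ × 1000 → 1.53×10⁶ J
4.94 MJ × 1000000 → 4.94×10⁶ J
33.0 kcal × 4184 → 138072 J
0.0150 kWh × 3600000 → 54000 J
Total: 1.53×10⁶ + 4.94×10⁶ + 138072 + 54000 = 6.66207×10⁶ J
In cal: 6.66207×10⁶ / 4.184 = 1.59227×10⁶ cal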